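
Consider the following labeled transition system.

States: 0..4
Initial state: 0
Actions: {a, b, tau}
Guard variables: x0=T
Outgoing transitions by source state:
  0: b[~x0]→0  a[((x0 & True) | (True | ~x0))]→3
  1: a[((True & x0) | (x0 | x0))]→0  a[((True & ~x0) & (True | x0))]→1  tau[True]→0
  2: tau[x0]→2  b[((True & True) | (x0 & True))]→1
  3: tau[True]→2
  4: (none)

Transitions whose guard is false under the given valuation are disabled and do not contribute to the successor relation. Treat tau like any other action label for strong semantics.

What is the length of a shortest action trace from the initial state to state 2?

Layered search for 2:
  depth 0: {0}
  depth 1: {3}
  depth 2: {2}
depth(2)=2, e.g. a·tau

Answer: 2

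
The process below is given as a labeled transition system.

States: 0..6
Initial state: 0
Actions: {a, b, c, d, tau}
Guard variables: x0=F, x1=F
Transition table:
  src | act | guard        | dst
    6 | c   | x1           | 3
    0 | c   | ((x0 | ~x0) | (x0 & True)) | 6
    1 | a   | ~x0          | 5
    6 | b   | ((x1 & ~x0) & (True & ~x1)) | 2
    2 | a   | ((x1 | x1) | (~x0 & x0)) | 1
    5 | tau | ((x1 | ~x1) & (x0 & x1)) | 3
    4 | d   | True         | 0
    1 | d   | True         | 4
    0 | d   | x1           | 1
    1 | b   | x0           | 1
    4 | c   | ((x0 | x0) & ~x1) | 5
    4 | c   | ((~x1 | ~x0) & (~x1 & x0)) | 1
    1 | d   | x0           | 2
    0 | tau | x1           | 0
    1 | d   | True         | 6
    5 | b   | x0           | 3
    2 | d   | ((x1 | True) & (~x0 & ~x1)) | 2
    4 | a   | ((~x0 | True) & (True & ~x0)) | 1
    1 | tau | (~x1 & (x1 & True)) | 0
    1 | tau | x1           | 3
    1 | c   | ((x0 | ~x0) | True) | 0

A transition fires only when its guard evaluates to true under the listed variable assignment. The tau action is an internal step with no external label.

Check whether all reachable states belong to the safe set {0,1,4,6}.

Answer: INVARIANT HOLDS

Working:
Safe = {0,1,4,6}
Reachable = {0,6}
  0: safe
  6: safe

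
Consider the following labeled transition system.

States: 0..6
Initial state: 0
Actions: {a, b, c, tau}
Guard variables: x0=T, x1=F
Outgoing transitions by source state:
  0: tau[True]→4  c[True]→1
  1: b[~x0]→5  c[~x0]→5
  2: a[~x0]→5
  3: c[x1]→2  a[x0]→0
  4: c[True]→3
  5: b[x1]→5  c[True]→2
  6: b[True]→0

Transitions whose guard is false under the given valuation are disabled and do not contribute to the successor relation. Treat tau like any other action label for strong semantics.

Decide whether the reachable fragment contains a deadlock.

Reach set: {0,1,3,4}
  0: c→1  tau→4  [2 exit(s)]
  1: ∅  [STUCK]
  3: a→0  [1 exit(s)]
  4: c→3  [1 exit(s)]
trace reaching 1: c

Answer: DEADLOCK at state 1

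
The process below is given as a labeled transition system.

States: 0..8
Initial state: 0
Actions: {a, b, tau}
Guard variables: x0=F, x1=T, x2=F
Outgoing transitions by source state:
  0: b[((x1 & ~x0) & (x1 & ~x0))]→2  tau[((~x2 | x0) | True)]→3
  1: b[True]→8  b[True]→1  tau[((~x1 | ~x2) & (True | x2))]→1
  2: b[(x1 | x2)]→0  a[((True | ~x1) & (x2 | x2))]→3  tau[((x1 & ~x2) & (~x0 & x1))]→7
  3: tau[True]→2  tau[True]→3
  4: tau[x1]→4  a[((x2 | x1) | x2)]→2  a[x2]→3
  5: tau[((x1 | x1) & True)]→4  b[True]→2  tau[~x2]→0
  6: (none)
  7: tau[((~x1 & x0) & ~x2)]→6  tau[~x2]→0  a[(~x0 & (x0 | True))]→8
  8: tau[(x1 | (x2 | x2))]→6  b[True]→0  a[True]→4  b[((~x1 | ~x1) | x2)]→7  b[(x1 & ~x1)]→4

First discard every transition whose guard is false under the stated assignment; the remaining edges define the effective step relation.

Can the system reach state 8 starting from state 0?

Guard filter leaves 19 enabled edge(s).
L0 = {0}
L1 = {2,3}  now seen {0,2,3}
L2 = {7}  now seen {0,2,3,7}
L3 = {8}  now seen {0,2,3,7,8}
L4 = {4,6}  now seen {0,2,3,4,6,7,8}
Reachable = {0,2,3,4,6,7,8}
witness 8: b·tau·a

Answer: REACHABLE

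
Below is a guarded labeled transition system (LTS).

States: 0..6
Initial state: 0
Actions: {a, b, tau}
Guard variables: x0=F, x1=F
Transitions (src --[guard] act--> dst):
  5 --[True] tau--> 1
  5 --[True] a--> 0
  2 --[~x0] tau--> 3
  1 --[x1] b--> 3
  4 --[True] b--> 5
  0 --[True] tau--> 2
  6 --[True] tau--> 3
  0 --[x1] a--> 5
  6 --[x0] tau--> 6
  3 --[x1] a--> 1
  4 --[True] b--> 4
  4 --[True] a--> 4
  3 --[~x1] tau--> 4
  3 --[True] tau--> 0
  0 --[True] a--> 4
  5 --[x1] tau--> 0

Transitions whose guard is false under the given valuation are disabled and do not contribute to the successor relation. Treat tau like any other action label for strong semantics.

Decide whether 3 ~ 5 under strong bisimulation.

Bisimulation quotient by refinement:
  round 0: {{0,1,2,3,4,5,6}}
  round 1: {{0,5},{1},{2,3,6},{4}}
  round 2: {{0},{1},{2,6},{3},{4},{5}}
6 equivalence class(es) (converged in 3)
3∈{3}, 5∈{5}

Answer: NOT BISIMILAR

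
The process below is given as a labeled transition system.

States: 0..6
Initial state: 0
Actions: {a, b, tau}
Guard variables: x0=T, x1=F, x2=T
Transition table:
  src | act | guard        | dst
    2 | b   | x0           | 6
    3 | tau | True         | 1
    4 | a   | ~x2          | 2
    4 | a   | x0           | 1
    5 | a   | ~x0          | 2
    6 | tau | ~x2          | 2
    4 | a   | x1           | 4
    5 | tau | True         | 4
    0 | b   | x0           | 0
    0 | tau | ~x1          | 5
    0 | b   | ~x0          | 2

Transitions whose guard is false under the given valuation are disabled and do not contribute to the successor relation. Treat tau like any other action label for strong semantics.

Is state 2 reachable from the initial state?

Answer: UNREACHABLE

Analysis:
After dropping false guards: 6 live edges.
Layer 0: {0}
Layer 1: {5}  total {0,5}
Layer 2: {4}  total {0,4,5}
Layer 3: {1}  total {0,1,4,5}
R = {0,1,4,5}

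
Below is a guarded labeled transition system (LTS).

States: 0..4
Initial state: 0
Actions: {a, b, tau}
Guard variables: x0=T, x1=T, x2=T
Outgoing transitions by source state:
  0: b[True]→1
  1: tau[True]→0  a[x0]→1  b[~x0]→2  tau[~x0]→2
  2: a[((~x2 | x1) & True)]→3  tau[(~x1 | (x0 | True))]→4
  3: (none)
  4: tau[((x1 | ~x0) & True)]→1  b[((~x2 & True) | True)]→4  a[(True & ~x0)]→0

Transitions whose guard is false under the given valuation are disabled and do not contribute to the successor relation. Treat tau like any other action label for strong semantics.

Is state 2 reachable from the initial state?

Answer: UNREACHABLE

Working:
7 transition(s) survive guard evaluation.
Layer 0: {0}
Layer 1: {1}  now seen {0,1}
R = {0,1}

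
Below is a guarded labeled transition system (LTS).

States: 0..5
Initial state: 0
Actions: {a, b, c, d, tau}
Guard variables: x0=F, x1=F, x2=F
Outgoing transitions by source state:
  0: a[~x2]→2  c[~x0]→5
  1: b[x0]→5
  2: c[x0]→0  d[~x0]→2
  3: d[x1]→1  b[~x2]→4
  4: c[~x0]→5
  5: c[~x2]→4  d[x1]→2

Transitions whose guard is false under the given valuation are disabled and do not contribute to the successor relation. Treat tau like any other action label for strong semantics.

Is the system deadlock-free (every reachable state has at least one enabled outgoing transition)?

R = {0,2,4,5}
  0: a→2  c→5  [2 out]
  2: d→2  [1 out]
  4: c→5  [1 out]
  5: c→4  [1 out]

Answer: DEADLOCK-FREE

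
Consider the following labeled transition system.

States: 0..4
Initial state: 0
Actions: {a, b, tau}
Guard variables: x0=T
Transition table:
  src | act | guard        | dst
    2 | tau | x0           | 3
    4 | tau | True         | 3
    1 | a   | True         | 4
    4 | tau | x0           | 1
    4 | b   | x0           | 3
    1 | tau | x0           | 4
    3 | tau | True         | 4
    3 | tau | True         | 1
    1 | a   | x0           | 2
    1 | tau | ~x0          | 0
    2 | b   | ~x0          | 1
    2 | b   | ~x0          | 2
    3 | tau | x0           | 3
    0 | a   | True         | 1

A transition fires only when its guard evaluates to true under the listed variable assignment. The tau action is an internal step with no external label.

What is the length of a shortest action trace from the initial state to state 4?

Answer: 2

Trace:
BFS to 4:
  L0 = {0}
  L1 = {1}
  L2 = {2,4}
4 enters at depth 2; path a·a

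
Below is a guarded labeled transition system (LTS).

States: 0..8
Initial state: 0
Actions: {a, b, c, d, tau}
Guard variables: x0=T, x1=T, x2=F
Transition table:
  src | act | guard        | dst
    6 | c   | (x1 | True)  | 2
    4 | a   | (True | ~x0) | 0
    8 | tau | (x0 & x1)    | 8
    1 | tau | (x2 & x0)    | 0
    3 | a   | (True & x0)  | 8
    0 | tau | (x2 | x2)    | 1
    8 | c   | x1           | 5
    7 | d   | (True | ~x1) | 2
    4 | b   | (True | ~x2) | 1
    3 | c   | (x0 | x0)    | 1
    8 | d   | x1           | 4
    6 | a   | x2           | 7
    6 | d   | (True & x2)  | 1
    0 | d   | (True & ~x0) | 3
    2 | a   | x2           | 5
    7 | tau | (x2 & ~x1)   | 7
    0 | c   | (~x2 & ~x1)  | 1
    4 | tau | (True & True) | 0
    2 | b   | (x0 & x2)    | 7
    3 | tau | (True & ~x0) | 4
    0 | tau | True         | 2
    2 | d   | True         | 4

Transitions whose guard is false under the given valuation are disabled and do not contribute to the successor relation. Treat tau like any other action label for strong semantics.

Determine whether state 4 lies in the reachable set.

Answer: REACHABLE

Trace:
Guard filter leaves 12 enabled edge(s).
Layer 0: {0}
Layer 1: {2}  cumulative {0,2}
Layer 2: {4}  cumulative {0,2,4}
Layer 3: {1}  cumulative {0,1,2,4}
R = {0,1,2,4}
witness 4: tau·d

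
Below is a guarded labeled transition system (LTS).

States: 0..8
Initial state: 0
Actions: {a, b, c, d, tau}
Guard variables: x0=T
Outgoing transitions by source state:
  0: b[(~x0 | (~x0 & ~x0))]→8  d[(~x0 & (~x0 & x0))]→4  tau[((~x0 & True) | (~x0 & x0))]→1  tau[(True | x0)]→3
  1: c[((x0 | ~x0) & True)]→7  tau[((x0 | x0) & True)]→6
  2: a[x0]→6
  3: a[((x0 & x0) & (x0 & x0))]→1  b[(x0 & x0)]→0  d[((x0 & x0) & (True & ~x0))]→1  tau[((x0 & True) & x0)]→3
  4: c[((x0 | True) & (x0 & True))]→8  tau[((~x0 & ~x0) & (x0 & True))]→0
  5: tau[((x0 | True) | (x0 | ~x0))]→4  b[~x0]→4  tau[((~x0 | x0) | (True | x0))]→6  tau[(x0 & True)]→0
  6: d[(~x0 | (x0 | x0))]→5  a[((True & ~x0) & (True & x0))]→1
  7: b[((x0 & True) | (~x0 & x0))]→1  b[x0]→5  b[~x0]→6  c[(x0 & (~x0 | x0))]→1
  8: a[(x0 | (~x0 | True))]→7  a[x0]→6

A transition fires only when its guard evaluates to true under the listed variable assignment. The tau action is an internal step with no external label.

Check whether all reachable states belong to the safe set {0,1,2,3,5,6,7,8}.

Answer: INVARIANT VIOLATED at state 4

Analysis:
Safe = {0,1,2,3,5,6,7,8}
Reachable = {0,1,3,4,5,6,7,8}
  0: ✓
  1: ✓
  3: ✓
  4: ✗ unsafe
  5: ✓
  6: ✓
  7: ✓
  8: ✓
witness against invariant: tau·a·c·b·tau → 4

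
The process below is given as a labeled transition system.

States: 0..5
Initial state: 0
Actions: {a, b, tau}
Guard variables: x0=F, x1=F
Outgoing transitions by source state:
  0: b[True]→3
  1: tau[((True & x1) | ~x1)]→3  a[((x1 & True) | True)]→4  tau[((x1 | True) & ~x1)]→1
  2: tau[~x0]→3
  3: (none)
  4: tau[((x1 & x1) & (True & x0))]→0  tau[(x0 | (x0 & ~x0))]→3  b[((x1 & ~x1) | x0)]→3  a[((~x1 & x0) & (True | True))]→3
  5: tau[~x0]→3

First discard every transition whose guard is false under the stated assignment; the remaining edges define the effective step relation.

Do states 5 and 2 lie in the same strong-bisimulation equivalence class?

Bisimulation quotient by refinement:
  π0 = {{0,1,2,3,4,5}}
  π1 = {{0},{1},{2,5},{3,4}}
Fixed point at round 2; 4 class(es).
[5]={2,5}  [2]={2,5}

Answer: BISIMILAR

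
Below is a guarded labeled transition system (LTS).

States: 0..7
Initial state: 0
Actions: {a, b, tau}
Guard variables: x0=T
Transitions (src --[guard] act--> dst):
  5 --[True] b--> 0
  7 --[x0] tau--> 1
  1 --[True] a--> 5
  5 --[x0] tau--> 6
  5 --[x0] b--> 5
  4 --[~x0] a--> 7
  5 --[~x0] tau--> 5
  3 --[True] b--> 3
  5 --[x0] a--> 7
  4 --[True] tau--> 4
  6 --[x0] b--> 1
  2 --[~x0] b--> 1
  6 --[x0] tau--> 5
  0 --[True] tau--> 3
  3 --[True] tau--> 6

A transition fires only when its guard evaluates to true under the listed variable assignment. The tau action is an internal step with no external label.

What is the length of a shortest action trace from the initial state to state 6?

Answer: 2

Analysis:
BFS to 6:
  depth 0: {0}
  depth 1: {3}
  depth 2: {6}
6 enters at depth 2; path tau·tau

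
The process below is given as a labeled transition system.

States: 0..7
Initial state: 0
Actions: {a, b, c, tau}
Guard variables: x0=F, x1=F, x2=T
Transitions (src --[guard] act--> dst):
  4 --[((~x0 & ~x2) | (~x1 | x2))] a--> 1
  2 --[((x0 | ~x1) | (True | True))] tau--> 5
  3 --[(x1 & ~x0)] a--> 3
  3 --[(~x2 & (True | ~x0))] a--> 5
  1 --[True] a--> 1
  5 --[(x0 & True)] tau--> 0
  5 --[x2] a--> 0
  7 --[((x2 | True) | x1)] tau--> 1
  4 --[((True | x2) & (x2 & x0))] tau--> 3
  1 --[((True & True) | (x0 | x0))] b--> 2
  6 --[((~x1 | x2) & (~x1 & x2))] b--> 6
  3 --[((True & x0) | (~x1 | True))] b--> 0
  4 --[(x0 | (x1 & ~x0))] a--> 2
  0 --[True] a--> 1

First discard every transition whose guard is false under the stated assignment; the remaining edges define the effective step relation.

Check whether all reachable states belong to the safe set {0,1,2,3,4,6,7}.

Answer: INVARIANT VIOLATED at state 5

Working:
Allowed set {0,1,2,3,4,6,7}
R = {0,1,2,5}
  0: safe
  1: safe
  2: safe
  5: VIOLATES
witness against invariant: a·b·tau → 5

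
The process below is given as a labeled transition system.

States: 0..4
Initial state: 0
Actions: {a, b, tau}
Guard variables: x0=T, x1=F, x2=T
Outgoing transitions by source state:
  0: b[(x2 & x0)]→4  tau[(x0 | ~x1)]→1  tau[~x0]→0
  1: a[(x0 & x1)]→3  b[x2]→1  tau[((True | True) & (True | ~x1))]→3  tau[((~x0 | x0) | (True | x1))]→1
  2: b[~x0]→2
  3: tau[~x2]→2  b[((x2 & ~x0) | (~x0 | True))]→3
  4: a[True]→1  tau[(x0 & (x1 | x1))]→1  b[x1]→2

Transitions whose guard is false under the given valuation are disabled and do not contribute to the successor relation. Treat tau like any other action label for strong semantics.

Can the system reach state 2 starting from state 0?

After dropping false guards: 7 live edges.
L0 = {0}
L1 = {1,4}  now seen {0,1,4}
L2 = {3}  now seen {0,1,3,4}
Reach set: {0,1,3,4}

Answer: UNREACHABLE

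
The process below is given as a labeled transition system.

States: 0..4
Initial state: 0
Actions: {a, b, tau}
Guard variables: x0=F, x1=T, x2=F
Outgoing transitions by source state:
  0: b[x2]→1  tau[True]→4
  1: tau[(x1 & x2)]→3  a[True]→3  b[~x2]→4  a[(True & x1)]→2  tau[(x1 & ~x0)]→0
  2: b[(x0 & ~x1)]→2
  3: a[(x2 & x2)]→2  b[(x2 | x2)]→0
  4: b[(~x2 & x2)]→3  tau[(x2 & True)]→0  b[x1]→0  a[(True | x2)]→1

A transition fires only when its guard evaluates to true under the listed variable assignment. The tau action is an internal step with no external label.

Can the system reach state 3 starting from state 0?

Answer: REACHABLE

Working:
After dropping false guards: 7 live edges.
depth 0: {0}
depth 1: {4}  now seen {0,4}
depth 2: {1}  now seen {0,1,4}
depth 3: {2,3}  now seen {0,1,2,3,4}
Reachable = {0,1,2,3,4}
witness 3: tau·a·a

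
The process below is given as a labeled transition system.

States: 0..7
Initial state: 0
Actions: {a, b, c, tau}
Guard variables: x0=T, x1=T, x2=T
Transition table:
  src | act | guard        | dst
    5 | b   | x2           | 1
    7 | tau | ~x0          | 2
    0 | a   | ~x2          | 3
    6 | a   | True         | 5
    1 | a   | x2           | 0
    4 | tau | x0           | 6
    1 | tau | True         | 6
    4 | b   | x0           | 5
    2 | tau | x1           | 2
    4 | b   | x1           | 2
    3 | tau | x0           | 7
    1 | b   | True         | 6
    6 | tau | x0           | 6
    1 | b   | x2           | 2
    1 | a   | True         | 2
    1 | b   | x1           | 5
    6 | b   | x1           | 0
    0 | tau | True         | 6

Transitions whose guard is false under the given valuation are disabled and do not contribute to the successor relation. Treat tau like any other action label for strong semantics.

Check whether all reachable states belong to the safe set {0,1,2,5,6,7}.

Allowed set {0,1,2,5,6,7}
Reachable = {0,1,2,5,6}
  0: ✓
  1: ✓
  2: ✓
  5: ✓
  6: ✓

Answer: INVARIANT HOLDS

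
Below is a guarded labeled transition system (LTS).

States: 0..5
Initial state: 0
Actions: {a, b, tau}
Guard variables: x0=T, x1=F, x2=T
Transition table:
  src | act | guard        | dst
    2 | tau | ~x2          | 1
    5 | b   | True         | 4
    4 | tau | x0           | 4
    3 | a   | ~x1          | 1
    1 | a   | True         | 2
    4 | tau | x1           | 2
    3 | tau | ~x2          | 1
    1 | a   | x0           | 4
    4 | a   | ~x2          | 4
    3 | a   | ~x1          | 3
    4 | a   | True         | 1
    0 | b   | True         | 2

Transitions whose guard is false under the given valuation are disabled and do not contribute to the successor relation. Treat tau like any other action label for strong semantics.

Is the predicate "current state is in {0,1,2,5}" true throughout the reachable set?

Answer: INVARIANT HOLDS

Trace:
Allowed set {0,1,2,5}
Reach set: {0,2}
  0: ok
  2: ok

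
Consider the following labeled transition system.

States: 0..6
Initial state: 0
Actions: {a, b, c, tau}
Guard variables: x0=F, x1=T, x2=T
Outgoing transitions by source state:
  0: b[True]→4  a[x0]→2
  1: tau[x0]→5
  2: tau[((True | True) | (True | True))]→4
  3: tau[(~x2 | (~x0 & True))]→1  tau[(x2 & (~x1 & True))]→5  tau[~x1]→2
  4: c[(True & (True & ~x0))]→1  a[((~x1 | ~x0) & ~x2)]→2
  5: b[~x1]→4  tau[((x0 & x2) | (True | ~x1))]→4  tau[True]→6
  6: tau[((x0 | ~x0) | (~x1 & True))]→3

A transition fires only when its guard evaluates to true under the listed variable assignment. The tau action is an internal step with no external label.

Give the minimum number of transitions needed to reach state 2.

Layered search for 2:
  Layer 0: {0}
  Layer 1: {4}
  Layer 2: {1}
2 never appears.

Answer: UNREACHABLE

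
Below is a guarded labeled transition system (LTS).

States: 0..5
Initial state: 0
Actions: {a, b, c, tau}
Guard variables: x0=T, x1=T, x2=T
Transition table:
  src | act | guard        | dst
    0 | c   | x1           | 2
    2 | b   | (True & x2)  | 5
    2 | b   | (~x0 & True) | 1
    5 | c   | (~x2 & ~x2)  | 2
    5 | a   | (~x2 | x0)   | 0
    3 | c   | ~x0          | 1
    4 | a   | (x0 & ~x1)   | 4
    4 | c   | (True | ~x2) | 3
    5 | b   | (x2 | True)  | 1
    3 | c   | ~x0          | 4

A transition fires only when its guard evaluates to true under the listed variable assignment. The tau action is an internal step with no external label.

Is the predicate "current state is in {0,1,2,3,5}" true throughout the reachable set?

Answer: INVARIANT HOLDS

Trace:
Inv-set: {0,1,2,3,5}
Reachable = {0,1,2,5}
  0: ✓
  1: ✓
  2: ✓
  5: ✓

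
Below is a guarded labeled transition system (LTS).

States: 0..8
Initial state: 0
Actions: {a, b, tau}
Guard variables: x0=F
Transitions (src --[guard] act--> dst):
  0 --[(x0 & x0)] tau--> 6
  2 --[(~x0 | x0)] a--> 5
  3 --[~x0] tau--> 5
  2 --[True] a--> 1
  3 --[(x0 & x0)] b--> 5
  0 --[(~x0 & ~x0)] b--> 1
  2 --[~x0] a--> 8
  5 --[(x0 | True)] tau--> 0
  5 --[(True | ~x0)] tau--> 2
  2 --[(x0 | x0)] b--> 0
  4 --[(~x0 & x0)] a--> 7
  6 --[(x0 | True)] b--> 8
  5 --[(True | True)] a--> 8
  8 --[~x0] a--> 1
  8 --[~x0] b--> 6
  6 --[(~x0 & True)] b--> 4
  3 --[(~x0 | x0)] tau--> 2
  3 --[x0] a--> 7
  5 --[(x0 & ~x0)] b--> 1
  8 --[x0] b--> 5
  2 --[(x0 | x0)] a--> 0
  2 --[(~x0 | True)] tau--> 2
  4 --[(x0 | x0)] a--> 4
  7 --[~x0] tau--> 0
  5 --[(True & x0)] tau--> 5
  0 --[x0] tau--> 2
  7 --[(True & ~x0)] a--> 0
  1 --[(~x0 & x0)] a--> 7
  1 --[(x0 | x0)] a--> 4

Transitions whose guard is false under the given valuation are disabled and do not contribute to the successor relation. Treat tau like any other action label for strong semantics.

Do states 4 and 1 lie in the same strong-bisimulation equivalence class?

Refine partition for ~:
  round 0: {{0,1,2,3,4,5,6,7,8}}
  round 1: {{0,6},{1,4},{2,5,7},{3},{8}}
  round 2: {{0},{1,4},{2},{3},{5},{6},{7},{8}}
stable after 3 split(s): 8 block(s)
class of 4: {1,4}; class of 1: {1,4}

Answer: BISIMILAR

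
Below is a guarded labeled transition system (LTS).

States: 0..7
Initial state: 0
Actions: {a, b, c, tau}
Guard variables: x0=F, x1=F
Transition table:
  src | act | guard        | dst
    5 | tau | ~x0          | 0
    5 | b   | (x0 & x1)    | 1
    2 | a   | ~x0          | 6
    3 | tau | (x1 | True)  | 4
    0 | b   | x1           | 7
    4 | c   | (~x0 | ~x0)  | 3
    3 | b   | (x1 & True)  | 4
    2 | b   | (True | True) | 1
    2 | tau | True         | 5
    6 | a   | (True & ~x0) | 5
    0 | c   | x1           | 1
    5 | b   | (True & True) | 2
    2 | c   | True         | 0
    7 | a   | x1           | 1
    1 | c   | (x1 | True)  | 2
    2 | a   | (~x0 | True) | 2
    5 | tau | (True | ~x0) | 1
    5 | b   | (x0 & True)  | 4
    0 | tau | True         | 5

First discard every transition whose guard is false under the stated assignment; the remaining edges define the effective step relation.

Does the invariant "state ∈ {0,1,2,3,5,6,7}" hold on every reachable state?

Answer: INVARIANT HOLDS

Analysis:
Allowed set {0,1,2,3,5,6,7}
R = {0,1,2,5,6}
  0: ✓
  1: ✓
  2: ✓
  5: ✓
  6: ✓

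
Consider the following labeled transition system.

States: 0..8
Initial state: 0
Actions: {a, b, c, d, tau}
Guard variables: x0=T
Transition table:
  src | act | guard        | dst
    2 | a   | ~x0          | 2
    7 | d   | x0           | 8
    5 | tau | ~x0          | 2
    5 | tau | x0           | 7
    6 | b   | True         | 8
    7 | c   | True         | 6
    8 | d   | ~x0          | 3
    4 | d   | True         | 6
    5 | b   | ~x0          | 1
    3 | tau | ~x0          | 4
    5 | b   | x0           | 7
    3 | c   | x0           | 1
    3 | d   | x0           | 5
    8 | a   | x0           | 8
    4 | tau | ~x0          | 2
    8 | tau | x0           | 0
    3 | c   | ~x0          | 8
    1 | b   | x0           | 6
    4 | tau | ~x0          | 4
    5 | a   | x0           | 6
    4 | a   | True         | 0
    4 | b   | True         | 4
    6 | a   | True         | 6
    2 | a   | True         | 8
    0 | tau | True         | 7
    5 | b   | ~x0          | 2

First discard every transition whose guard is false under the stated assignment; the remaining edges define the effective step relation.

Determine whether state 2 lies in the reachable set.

Answer: UNREACHABLE

Trace:
Guard filter leaves 17 enabled edge(s).
depth 0: {0}
depth 1: {7}  cumulative {0,7}
depth 2: {6,8}  cumulative {0,6,7,8}
R = {0,6,7,8}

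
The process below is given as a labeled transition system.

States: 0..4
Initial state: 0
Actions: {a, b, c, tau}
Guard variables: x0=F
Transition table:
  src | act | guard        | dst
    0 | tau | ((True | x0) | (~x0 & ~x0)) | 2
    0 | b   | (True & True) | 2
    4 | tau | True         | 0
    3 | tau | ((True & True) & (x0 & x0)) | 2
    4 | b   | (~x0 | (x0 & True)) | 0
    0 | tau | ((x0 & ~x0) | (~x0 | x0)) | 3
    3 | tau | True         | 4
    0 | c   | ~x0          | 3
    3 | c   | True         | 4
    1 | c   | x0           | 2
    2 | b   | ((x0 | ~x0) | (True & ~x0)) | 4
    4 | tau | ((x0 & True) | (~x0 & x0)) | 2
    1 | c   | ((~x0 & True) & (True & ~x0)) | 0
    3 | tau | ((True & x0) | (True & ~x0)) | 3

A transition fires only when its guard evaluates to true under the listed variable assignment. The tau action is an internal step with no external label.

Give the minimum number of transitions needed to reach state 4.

Answer: 2

Trace:
BFS to 4:
  depth 0: {0}
  depth 1: {2,3}
  depth 2: {4}
depth(4)=2, e.g. b·b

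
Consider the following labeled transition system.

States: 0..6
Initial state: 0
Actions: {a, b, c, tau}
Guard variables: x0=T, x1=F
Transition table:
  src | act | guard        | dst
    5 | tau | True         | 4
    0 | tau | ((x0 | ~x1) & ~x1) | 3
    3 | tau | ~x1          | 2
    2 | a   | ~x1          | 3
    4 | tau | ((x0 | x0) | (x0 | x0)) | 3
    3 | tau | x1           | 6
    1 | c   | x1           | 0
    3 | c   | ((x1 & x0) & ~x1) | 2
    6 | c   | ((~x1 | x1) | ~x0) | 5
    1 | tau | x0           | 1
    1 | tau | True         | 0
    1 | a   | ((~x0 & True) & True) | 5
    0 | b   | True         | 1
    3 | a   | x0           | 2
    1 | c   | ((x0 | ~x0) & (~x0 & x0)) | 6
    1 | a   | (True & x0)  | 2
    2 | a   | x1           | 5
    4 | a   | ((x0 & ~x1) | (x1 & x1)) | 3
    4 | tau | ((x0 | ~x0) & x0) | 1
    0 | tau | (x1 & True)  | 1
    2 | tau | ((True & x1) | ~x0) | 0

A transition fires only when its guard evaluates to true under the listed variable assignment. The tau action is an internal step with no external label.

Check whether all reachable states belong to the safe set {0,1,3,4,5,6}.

Safe = {0,1,3,4,5,6}
Reach set: {0,1,2,3}
  0: safe
  1: safe
  2: ✗ unsafe
  3: safe
witness against invariant: tau·tau → 2

Answer: INVARIANT VIOLATED at state 2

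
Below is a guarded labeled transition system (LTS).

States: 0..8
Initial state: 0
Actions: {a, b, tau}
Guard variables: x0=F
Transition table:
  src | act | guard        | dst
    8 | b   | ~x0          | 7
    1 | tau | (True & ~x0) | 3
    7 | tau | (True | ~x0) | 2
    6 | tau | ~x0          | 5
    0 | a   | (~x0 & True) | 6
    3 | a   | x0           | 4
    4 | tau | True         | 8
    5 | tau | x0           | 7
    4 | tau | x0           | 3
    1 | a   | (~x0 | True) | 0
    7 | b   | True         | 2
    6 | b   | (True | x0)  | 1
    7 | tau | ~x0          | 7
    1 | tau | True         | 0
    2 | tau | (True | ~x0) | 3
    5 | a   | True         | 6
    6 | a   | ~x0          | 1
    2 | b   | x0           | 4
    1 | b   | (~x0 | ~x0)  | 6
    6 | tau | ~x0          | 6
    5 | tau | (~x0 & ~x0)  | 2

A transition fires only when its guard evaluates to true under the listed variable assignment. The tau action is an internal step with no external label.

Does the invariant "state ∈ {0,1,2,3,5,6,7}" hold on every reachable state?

Answer: INVARIANT HOLDS

Working:
Allowed set {0,1,2,3,5,6,7}
Reachable = {0,1,2,3,5,6}
  0: ✓
  1: ✓
  2: ✓
  3: ✓
  5: ✓
  6: ✓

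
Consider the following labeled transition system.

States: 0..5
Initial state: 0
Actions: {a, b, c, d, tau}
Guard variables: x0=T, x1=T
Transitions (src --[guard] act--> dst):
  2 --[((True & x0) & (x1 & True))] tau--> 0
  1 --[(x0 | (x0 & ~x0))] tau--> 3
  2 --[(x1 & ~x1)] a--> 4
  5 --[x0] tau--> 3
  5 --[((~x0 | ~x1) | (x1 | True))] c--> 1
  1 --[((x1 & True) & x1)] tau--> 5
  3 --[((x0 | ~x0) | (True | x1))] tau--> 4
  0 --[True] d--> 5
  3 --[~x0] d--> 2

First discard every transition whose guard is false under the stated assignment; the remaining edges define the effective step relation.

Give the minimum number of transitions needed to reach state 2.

Layered search for 2:
  depth 0: {0}
  depth 1: {5}
  depth 2: {1,3}
  depth 3: {4}
2 never appears.

Answer: UNREACHABLE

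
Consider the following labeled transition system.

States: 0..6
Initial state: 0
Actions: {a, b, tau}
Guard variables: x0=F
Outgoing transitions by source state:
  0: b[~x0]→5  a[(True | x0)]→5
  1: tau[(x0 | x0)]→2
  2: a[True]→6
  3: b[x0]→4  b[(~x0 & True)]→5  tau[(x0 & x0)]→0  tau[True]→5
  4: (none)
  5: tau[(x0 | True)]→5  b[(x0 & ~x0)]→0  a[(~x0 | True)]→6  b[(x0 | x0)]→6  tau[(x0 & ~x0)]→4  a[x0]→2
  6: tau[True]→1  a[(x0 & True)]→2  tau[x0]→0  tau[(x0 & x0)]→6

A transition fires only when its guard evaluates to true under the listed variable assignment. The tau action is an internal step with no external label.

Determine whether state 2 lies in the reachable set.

Answer: UNREACHABLE

Trace:
After dropping false guards: 8 live edges.
L0 = {0}
L1 = {5}  now seen {0,5}
L2 = {6}  now seen {0,5,6}
L3 = {1}  now seen {0,1,5,6}
Reachable = {0,1,5,6}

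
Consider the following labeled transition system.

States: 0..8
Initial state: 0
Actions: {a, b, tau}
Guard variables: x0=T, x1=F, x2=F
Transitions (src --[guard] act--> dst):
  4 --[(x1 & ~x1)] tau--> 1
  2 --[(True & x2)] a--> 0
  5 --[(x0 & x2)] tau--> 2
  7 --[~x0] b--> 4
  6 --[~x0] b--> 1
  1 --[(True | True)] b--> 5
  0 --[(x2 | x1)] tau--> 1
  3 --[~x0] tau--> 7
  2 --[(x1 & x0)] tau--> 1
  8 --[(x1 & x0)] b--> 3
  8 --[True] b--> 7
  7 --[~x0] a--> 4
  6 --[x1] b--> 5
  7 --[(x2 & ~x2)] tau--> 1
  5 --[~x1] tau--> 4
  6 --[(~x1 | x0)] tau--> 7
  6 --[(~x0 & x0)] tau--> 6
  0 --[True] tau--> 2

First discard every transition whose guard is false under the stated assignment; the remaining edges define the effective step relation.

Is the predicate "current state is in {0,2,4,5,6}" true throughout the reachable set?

Answer: INVARIANT HOLDS

Trace:
Safe = {0,2,4,5,6}
Reachable = {0,2}
  0: ✓
  2: ✓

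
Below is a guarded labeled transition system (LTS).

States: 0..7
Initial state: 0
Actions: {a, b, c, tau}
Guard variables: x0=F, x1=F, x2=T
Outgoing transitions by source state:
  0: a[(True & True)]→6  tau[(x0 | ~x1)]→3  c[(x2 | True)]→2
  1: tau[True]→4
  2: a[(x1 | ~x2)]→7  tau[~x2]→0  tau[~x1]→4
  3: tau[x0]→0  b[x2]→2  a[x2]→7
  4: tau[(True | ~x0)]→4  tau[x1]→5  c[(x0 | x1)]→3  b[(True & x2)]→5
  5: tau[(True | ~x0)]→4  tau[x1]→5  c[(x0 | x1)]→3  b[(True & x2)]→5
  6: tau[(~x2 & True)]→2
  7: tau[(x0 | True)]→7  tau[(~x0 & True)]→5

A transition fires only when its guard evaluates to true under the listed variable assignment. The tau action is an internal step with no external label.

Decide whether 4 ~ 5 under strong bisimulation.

Answer: BISIMILAR

Working:
Refine partition for ~:
  π0 = {{0,1,2,3,4,5,6,7}}
  π1 = {{0},{1,2,7},{3},{4,5},{6}}
  π2 = {{0},{1,2},{3},{4,5},{6},{7}}
6 equivalence class(es) (converged in 3)
4∈{4,5}, 5∈{4,5}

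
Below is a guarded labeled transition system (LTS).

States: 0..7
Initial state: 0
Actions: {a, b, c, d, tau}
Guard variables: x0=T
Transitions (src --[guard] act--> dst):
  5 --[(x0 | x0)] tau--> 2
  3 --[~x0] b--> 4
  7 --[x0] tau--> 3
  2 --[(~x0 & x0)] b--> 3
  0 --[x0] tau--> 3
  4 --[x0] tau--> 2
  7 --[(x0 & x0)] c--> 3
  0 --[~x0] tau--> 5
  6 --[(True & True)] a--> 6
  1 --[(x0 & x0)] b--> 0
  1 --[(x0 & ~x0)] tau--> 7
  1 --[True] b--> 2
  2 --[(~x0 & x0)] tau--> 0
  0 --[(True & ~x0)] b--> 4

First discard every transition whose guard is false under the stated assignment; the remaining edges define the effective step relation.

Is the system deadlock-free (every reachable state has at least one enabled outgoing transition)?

Reachable = {0,3}
  0: tau→3  [deg 1]
  3: ∅  [deadlock]
Path to 3: tau

Answer: DEADLOCK at state 3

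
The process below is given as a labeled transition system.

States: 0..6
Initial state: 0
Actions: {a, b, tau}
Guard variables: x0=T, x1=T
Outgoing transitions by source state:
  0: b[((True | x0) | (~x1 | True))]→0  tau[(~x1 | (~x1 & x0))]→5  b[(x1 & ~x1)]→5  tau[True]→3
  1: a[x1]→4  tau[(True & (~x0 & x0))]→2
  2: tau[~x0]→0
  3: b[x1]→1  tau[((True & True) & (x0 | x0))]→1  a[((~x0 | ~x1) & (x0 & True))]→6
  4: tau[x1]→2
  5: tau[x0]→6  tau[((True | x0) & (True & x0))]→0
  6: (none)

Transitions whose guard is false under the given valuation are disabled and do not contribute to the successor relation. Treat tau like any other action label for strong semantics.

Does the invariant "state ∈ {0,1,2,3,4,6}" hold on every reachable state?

Answer: INVARIANT HOLDS

Trace:
Safe = {0,1,2,3,4,6}
Reachable = {0,1,2,3,4}
  0: ok
  1: ok
  2: ok
  3: ok
  4: ok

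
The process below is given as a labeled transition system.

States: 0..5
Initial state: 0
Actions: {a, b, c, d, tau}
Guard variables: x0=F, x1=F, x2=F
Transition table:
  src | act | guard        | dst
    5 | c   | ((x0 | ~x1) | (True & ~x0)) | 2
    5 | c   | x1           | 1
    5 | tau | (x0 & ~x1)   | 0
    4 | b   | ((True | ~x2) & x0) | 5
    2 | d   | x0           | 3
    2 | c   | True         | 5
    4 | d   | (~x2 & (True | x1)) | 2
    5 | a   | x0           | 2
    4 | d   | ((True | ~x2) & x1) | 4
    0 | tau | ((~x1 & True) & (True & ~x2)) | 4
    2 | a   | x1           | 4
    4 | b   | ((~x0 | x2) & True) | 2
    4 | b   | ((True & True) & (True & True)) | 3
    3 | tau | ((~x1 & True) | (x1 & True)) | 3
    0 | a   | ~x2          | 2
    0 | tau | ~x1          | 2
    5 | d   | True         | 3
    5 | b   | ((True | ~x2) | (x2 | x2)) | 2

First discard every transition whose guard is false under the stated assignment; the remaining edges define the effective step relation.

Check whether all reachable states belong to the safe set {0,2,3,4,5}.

Inv-set: {0,2,3,4,5}
R = {0,2,3,4,5}
  0: ok
  2: ok
  3: ok
  4: ok
  5: ok

Answer: INVARIANT HOLDS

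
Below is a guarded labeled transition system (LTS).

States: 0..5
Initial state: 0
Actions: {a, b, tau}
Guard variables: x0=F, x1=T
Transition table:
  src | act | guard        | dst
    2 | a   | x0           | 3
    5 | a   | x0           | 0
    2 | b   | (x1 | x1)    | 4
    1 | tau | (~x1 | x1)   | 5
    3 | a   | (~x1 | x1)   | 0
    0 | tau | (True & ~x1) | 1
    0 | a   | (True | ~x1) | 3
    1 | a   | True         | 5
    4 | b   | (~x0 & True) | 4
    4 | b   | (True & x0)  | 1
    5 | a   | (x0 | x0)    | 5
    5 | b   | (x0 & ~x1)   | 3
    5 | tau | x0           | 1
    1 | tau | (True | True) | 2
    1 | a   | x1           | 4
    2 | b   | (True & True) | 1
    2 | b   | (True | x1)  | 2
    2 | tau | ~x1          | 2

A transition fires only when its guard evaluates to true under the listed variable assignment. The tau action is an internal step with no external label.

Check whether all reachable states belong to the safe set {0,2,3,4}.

Allowed set {0,2,3,4}
R = {0,3}
  0: ok
  3: ok

Answer: INVARIANT HOLDS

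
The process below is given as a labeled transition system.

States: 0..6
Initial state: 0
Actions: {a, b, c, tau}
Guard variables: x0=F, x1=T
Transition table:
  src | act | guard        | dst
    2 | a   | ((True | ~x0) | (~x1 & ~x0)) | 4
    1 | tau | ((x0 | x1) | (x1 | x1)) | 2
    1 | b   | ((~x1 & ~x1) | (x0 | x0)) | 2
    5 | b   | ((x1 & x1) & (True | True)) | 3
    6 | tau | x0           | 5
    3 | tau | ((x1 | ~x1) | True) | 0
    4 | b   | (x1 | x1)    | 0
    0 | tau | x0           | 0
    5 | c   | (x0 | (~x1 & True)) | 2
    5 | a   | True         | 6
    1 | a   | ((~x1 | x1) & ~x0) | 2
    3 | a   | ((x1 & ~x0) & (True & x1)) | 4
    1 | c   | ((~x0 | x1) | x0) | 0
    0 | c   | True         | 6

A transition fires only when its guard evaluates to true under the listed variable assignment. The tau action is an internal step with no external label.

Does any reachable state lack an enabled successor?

Reach set: {0,6}
  0: c→6  [1 out]
  6: ∅  [deadlock]
Path to 6: c

Answer: DEADLOCK at state 6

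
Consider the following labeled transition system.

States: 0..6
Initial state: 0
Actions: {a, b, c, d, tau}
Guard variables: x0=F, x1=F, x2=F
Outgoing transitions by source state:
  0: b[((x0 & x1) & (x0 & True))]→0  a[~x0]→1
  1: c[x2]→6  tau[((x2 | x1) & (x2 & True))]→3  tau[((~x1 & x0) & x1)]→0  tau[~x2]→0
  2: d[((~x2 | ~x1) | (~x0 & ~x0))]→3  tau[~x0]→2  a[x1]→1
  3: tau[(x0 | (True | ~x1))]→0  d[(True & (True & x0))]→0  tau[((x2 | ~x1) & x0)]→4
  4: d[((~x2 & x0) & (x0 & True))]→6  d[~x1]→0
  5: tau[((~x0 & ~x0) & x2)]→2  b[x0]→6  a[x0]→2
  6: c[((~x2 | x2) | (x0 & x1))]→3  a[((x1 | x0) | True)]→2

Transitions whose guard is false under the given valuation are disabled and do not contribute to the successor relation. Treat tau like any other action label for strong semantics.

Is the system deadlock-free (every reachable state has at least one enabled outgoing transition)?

R = {0,1}
  0: a→1  [1 out]
  1: tau→0  [1 out]

Answer: DEADLOCK-FREE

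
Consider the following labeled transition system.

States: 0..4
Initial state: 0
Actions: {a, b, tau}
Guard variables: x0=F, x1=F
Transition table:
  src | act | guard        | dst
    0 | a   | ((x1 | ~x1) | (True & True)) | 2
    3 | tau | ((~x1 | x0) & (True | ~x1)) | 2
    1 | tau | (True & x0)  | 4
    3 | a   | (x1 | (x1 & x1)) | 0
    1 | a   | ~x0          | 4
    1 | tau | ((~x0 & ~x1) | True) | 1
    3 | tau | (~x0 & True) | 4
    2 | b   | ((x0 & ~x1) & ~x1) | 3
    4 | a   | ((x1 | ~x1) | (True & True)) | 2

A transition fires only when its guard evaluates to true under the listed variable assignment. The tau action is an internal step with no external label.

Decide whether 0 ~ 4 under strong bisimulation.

Compute ~ classes (split until stable):
  P[0] = {{0,1,2,3,4}}
  P[1] = {{0,4},{1},{2},{3}}
4 equivalence class(es) (converged in 2)
0∈{0,4}, 4∈{0,4}

Answer: BISIMILAR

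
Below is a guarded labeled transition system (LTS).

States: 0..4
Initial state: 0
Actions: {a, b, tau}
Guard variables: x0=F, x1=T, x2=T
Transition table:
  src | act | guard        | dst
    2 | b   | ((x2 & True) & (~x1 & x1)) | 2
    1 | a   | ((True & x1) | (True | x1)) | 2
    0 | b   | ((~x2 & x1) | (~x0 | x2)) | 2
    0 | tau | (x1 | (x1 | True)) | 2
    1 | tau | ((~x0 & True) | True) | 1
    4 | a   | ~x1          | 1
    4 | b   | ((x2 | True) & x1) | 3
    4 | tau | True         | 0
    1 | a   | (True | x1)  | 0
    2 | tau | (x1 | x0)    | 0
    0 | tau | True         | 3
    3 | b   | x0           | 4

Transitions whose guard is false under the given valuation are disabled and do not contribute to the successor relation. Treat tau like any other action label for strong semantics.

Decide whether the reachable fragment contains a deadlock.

Answer: DEADLOCK at state 3

Trace:
Reachable = {0,2,3}
  0: b→2  tau→2  tau→3  [3 exit(s)]
  2: tau→0  [1 exit(s)]
  3: ∅  [STUCK]
Path to 3: tau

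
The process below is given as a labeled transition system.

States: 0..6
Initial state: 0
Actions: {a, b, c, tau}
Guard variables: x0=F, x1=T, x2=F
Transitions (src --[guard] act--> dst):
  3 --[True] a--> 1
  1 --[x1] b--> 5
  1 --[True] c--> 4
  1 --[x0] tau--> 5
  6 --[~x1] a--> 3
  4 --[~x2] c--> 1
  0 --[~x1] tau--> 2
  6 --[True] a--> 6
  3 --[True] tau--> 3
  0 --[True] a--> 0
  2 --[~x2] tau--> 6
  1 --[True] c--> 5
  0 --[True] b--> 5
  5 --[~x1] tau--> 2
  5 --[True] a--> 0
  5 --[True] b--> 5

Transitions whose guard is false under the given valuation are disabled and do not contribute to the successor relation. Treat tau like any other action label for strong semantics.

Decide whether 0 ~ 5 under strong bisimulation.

Answer: BISIMILAR

Trace:
Bisimulation quotient by refinement:
  P[0] = {{0,1,2,3,4,5,6}}
  P[1] = {{0,5},{1},{2},{3},{4},{6}}
stable after 2 split(s): 6 block(s)
0∈{0,5}, 5∈{0,5}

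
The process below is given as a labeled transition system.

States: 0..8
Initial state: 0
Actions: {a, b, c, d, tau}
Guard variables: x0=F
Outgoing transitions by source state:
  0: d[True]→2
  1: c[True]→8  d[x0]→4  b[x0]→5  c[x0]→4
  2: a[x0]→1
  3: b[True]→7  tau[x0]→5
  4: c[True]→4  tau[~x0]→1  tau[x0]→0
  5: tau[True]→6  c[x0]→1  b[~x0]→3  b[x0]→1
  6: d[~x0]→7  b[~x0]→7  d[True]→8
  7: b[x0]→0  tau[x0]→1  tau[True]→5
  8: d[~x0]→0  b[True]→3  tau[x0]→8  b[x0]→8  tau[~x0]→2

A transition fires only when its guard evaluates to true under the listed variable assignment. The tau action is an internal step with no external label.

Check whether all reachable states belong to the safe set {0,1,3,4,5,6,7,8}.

Answer: INVARIANT VIOLATED at state 2

Analysis:
Safe = {0,1,3,4,5,6,7,8}
Reachable = {0,2}
  0: safe
  2: VIOLATES
counterexample path to 2: d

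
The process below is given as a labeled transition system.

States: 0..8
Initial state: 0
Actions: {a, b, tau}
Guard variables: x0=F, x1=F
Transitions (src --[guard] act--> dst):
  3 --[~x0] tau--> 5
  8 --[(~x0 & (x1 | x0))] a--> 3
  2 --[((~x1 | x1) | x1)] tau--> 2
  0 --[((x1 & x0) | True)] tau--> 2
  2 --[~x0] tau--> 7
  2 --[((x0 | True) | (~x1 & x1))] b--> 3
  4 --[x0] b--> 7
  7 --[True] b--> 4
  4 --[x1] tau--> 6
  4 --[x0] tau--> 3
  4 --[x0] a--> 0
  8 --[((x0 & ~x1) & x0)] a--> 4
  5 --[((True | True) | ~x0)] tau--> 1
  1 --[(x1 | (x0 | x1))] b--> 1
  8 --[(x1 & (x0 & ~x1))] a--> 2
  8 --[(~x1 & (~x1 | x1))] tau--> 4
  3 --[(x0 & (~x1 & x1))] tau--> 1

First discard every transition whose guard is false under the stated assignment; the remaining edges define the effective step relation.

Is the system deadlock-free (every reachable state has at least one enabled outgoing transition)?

R = {0,1,2,3,4,5,7}
  0: tau→2  [1 exit(s)]
  1: ∅  [STUCK]
  2: b→3  tau→2  tau→7  [3 exit(s)]
  3: tau→5  [1 exit(s)]
  4: ∅  [STUCK]
  5: tau→1  [1 exit(s)]
  7: b→4  [1 exit(s)]
witness 1: tau·b·tau·tau

Answer: DEADLOCK at state 1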